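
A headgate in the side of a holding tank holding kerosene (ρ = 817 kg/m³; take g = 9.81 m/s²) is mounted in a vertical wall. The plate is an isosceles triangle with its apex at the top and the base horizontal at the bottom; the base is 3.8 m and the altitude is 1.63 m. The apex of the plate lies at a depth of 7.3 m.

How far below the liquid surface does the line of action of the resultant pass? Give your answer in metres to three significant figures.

h_p = 8.40 m

γ = ρg = 817 × 9.81 / 1000 = 8.01477 kN/m³.
With the apex up, the centroid sits 2h/3 = 2 × 1.63/3 = 1.08667 m below the apex, so the centroid depth is h_c = 7.3 + 1.08667 = 8.38667 m.
A = ½ × 3.8 × 1.63 = 3.097 m².
Resultant F = γ·h_c·A = 8.01477 × 8.38667 × 3.097 = 208.172 kN.
I_c = b·h³/36 = 3.8 × 1.63³/36 = 0.457134 m⁴.
Centre of pressure: y_p = y_c + I_c/(y_c·A) = 8.38667 + 0.457134/(8.38667 × 3.097) = 8.38667 + 0.0176 = 8.40427 m along the plane.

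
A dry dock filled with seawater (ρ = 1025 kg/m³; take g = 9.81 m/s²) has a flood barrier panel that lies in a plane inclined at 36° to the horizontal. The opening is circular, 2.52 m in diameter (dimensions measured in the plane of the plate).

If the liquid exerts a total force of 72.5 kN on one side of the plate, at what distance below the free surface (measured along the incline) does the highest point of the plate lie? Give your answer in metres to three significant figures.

γ = ρg = 1025 × 9.81 / 1000 = 10.05525 kN/m³.
A = π(1.26)² = 4.98759 m².
From F = γ·h_c·A, the centroid depth is h_c = 72.5/(10.05525 × 4.98759) = 1.44562 m.
Let θ = 36° be the plate's angle to the horizontal; measure y along the incline from where the plane meets the free surface. Vertical depth h = y·sinθ with sinθ = 0.587785.
Along the incline, y_c = h_c/sinθ = 1.44562/0.587785 = 2.45944 m.
The centroid is at the centre, 1.26 m below the top of the plate, so the highest point sits at y_top = 2.45944 − 1.26 = 1.19944 m along the incline.

y_top ≈ 1.20 m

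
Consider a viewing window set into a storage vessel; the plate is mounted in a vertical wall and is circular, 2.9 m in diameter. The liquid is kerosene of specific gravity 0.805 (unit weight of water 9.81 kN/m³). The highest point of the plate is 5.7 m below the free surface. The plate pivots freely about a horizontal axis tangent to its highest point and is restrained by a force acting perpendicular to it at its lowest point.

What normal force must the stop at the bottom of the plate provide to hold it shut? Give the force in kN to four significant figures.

P ≈ 195.9 kN

γ = 0.805 × 9.81 = 7.89705 kN/m³.
The centroid is at the centre, 1.45 m below the top of the plate, so the centroid depth is h_c = 5.7 + 1.45 = 7.15 m.
A = π(1.45)² = 6.6052 m².
Resultant F = γ·h_c·A = 7.89705 × 7.15 × 6.6052 = 372.955 kN.
I_c = πr⁴/4 = π × 1.45⁴/4 = 3.47186 m⁴.
Centre of pressure: y_p = y_c + I_c/(y_c·A) = 7.15 + 3.47186/(7.15 × 6.6052) = 7.15 + 0.073514 = 7.22351 m along the plane.
The resultant acts 1.45 + 0.073514 = 1.52351 m (along the plate) below the hinge at the top edge, so the moment about the hinge is M = F × 1.52351 = 372.955 × 1.52351 = 568.201 kN·m.
A normal force at the bottom, 2.9 m from the hinge, must supply this moment: P = 568.201/2.9 = 195.931 kN.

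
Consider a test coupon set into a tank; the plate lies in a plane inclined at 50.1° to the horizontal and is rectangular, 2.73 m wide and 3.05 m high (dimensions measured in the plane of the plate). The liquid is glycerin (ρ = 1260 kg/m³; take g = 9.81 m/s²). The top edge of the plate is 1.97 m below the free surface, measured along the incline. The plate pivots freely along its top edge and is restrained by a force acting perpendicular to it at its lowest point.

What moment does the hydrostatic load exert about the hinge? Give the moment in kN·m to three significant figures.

γ = ρg = 1260 × 9.81 / 1000 = 12.3606 kN/m³.
Let θ = 50.1° be the plate's angle to the horizontal; measure y along the incline from where the plane meets the free surface. Vertical depth h = y·sinθ with sinθ = 0.767165.
The centroid lies 3.05/2 = 1.525 m below the top edge, so y_c = 1.97 + 1.525 = 3.495 m and h_c = 3.495 × 0.767165 = 2.68124 m.
A = 2.73 × 3.05 = 8.3265 m².
Resultant F = γ·h_c·A = 12.3606 × 2.68124 × 8.3265 = 275.955 kN.
I_c = b·h³/12 = 2.73 × 3.05³/12 = 6.45477 m⁴.
Centre of pressure: y_p = y_c + I_c/(y_c·A) = 3.495 + 6.45477/(3.495 × 8.3265) = 3.495 + 0.221805 = 3.7168 m along the plane.
The resultant acts 1.525 + 0.221805 = 1.7468 m (along the plate) below the hinge at the top edge, so the moment about the hinge is M = F × 1.7468 = 275.955 × 1.7468 = 482.038 kN·m.

M ≈ 482 kN·m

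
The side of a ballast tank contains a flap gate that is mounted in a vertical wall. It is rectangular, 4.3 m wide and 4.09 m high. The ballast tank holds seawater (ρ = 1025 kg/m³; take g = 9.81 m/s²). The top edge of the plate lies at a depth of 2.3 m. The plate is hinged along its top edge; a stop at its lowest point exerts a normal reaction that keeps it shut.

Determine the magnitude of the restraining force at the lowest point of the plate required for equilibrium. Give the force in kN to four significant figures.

P ≈ 444.5 kN

γ = ρg = 1025 × 9.81 / 1000 = 10.05525 kN/m³.
The centroid lies 4.09/2 = 2.045 m below the top edge, so the centroid depth is h_c = 2.3 + 2.045 = 4.345 m.
A = 4.3 × 4.09 = 17.587 m².
Resultant F = γ·h_c·A = 10.05525 × 4.345 × 17.587 = 768.377 kN.
I_c = b·h³/12 = 4.3 × 4.09³/12 = 24.5164 m⁴.
Centre of pressure: y_p = y_c + I_c/(y_c·A) = 4.345 + 24.5164/(4.345 × 17.587) = 4.345 + 0.32083 = 4.66583 m along the plane.
The resultant acts 2.045 + 0.32083 = 2.36583 m (along the plate) below the hinge at the top edge, so the moment about the hinge is M = F × 2.36583 = 768.377 × 2.36583 = 1817.85 kN·m.
A normal force at the bottom, 4.09 m from the hinge, must supply this moment: P = 1817.85/4.09 = 444.462 kN.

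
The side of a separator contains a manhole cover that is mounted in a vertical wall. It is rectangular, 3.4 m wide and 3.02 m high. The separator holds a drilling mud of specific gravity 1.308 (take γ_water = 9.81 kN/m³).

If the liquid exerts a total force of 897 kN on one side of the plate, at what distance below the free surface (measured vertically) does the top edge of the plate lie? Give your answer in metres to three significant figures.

d_top ≈ 5.30 m

γ = 1.308 × 9.81 = 12.83148 kN/m³.
A = 3.4 × 3.02 = 10.268 m².
From F = γ·h_c·A, the centroid depth is h_c = 897/(12.83148 × 10.268) = 6.80816 m.
The centroid lies 3.02/2 = 1.51 m below the top edge, so the top edge sits at h_top = 6.80816 − 1.51 = 5.29816 m below the surface.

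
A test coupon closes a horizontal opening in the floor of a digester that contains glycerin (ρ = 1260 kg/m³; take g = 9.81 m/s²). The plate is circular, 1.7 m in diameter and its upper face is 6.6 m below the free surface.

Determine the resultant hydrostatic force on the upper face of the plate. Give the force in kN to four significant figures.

γ = ρg = 1260 × 9.81 / 1000 = 12.3606 kN/m³.
The plate is horizontal, so pressure is uniform at p = γ·h = 12.3606 × 6.6 = 81.58 kN/m².
A = π(0.85)² = 2.2698 m².
F = p·A = 81.58 × 2.2698 = 185.17 kN.

F ≈ 185.2 kN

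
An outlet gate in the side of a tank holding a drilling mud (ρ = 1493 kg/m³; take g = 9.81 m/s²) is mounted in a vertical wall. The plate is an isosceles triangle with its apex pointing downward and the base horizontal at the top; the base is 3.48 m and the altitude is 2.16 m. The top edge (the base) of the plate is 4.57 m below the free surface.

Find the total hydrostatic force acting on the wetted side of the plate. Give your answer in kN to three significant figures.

γ = ρg = 1493 × 9.81 / 1000 = 14.64633 kN/m³.
With the apex down, the centroid sits h/3 = 2.16/3 = 0.72 m below the base (the top edge), so the centroid depth is h_c = 4.57 + 0.72 = 5.29 m.
A = ½ × 3.48 × 2.16 = 3.7584 m².
Resultant F = γ·h_c·A = 14.64633 × 5.29 × 3.7584 = 291.197 kN.

F ≈ 291 kN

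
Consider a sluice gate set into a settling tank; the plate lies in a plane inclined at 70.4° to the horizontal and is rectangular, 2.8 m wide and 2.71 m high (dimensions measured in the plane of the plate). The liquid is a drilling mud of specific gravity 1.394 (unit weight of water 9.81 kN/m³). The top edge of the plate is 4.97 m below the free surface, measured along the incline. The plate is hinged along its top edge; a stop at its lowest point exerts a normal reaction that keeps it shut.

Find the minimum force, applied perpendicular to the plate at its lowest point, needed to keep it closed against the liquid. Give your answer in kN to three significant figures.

P ≈ 331 kN

γ = 1.394 × 9.81 = 13.67514 kN/m³.
Let θ = 70.4° be the plate's angle to the horizontal; measure y along the incline from where the plane meets the free surface. Vertical depth h = y·sinθ with sinθ = 0.942057.
The centroid lies 2.71/2 = 1.355 m below the top edge, so y_c = 4.97 + 1.355 = 6.325 m and h_c = 6.325 × 0.942057 = 5.95851 m.
A = 2.8 × 2.71 = 7.588 m².
Resultant F = γ·h_c·A = 13.67514 × 5.95851 × 7.588 = 618.296 kN.
I_c = b·h³/12 = 2.8 × 2.71³/12 = 4.64392 m⁴.
Centre of pressure: y_p = y_c + I_c/(y_c·A) = 6.325 + 4.64392/(6.325 × 7.588) = 6.325 + 0.0967602 = 6.42176 m along the plane.
The resultant acts 1.355 + 0.0967602 = 1.45176 m (along the plate) below the hinge at the top edge, so the moment about the hinge is M = F × 1.45176 = 618.296 × 1.45176 = 897.617 kN·m.
A normal force at the bottom, 2.71 m from the hinge, must supply this moment: P = 897.617/2.71 = 331.224 kN.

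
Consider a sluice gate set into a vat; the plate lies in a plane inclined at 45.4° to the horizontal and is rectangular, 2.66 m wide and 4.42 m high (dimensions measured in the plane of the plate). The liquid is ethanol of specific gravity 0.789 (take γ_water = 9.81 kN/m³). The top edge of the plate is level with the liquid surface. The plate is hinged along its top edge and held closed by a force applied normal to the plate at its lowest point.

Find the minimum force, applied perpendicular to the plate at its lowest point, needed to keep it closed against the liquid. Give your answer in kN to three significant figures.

γ = 0.789 × 9.81 = 7.74009 kN/m³.
Let θ = 45.4° be the plate's angle to the horizontal; measure y along the incline from where the plane meets the free surface. Vertical depth h = y·sinθ with sinθ = 0.712026.
The centroid lies 4.42/2 = 2.21 m below the top edge, so y_c = 2.21 m and h_c = 2.21 × 0.712026 = 1.57358 m.
A = 2.66 × 4.42 = 11.7572 m².
Resultant F = γ·h_c·A = 7.74009 × 1.57358 × 11.7572 = 143.199 kN.
I_c = b·h³/12 = 2.66 × 4.42³/12 = 19.1411 m⁴.
Centre of pressure: y_p = y_c + I_c/(y_c·A) = 2.21 + 19.1411/(2.21 × 11.7572) = 2.21 + 0.736666 = 2.94667 m along the plane.
The resultant acts 2.21 + 0.736666 = 2.94667 m (along the plate) below the hinge at the top edge, so the moment about the hinge is M = F × 2.94667 = 143.199 × 2.94667 = 421.96 kN·m.
A normal force at the bottom, 4.42 m from the hinge, must supply this moment: P = 421.96/4.42 = 95.4661 kN.

P ≈ 95.5 kN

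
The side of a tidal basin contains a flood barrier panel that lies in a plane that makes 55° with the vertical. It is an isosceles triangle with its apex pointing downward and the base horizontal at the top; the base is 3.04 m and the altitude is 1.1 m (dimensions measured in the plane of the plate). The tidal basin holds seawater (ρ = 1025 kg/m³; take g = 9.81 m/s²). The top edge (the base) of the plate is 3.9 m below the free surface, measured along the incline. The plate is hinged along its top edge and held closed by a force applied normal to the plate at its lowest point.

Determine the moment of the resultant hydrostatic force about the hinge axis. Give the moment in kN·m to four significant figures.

γ = ρg = 1025 × 9.81 / 1000 = 10.05525 kN/m³.
The plate makes 55° with the vertical, i.e. θ = 90° − 55° = 35° to the horizontal. Measuring y along the incline from the free-surface line, vertical depth h = y·sinθ with sinθ = 0.573576.
With the apex down, the centroid sits h/3 = 1.1/3 = 0.366667 m below the base (the top edge), so y_c = 3.9 + 0.366667 = 4.26667 m and h_c = 4.26667 × 0.573576 = 2.44726 m.
A = ½ × 3.04 × 1.1 = 1.672 m².
Resultant F = γ·h_c·A = 10.05525 × 2.44726 × 1.672 = 41.1443 kN.
I_c = b·h³/36 = 3.04 × 1.1³/36 = 0.112396 m⁴.
Centre of pressure: y_p = y_c + I_c/(y_c·A) = 4.26667 + 0.112396/(4.26667 × 1.672) = 4.26667 + 0.0157553 = 4.28243 m along the plane.
The resultant acts 0.366667 + 0.0157553 = 0.382422 m (along the plate) below the hinge at the top edge, so the moment about the hinge is M = F × 0.382422 = 41.1443 × 0.382422 = 15.7345 kN·m.

M ≈ 15.73 kN·m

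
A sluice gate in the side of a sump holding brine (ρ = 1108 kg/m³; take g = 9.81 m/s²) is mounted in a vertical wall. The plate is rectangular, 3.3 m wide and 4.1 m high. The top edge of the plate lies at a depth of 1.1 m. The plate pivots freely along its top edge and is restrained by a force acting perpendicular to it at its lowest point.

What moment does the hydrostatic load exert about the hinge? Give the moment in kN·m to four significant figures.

γ = ρg = 1108 × 9.81 / 1000 = 10.86948 kN/m³.
The centroid lies 4.1/2 = 2.05 m below the top edge, so the centroid depth is h_c = 1.1 + 2.05 = 3.15 m.
A = 3.3 × 4.1 = 13.53 m².
Resultant F = γ·h_c·A = 10.86948 × 3.15 × 13.53 = 463.252 kN.
I_c = b·h³/12 = 3.3 × 4.1³/12 = 18.9533 m⁴.
Centre of pressure: y_p = y_c + I_c/(y_c·A) = 3.15 + 18.9533/(3.15 × 13.53) = 3.15 + 0.44471 = 3.59471 m along the plane.
The resultant acts 2.05 + 0.44471 = 2.49471 m (along the plate) below the hinge at the top edge, so the moment about the hinge is M = F × 2.49471 = 463.252 × 2.49471 = 1155.68 kN·m.

M ≈ 1156 kN·m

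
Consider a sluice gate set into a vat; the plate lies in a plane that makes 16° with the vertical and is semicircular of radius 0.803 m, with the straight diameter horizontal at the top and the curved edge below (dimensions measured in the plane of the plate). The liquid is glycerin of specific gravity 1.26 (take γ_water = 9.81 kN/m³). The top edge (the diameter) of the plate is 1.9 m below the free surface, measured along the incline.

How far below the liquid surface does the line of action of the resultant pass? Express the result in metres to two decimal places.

h_p = 2.17 m

γ = 1.26 × 9.81 = 12.3606 kN/m³.
The plate makes 16° with the vertical, i.e. θ = 90° − 16° = 74° to the horizontal. Measuring y along the incline from the free-surface line, vertical depth h = y·sinθ with sinθ = 0.961262.
The centroid of a semicircle lies 4r/(3π) = 0.340804 m from the diameter, here below the top edge, so y_c = 1.9 + 0.340804 = 2.2408 m and h_c = 2.2408 × 0.961262 = 2.154 m.
A = πr²/2 = π × 0.803²/2 = 1.01286 m².
Resultant F = γ·h_c·A = 12.3606 × 2.154 × 1.01286 = 26.9671 kN.
I_c = (π/8 − 8/(9π))·r⁴ = 0.109757 × 0.803⁴ = 0.0456346 m⁴.
Centre of pressure: y_p = y_c + I_c/(y_c·A) = 2.2408 + 0.0456346/(2.2408 × 1.01286) = 2.2408 + 0.0201067 = 2.26091 m along the plane.
Vertically, h_p = y_p·sinθ = 2.26091 × 0.961262 = 2.17333 m.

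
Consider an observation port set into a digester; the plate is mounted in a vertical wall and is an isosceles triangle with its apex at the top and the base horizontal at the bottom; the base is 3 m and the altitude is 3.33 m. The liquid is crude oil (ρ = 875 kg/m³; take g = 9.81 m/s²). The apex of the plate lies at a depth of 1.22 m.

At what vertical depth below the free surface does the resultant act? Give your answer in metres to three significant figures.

γ = ρg = 875 × 9.81 / 1000 = 8.58375 kN/m³.
With the apex up, the centroid sits 2h/3 = 2 × 3.33/3 = 2.22 m below the apex, so the centroid depth is h_c = 1.22 + 2.22 = 3.44 m.
A = ½ × 3 × 3.33 = 4.995 m².
Resultant F = γ·h_c·A = 8.58375 × 3.44 × 4.995 = 147.493 kN.
I_c = b·h³/36 = 3 × 3.33³/36 = 3.07717 m⁴.
Centre of pressure: y_p = y_c + I_c/(y_c·A) = 3.44 + 3.07717/(3.44 × 4.995) = 3.44 + 0.179084 = 3.61908 m along the plane.

h_p = 3.62 m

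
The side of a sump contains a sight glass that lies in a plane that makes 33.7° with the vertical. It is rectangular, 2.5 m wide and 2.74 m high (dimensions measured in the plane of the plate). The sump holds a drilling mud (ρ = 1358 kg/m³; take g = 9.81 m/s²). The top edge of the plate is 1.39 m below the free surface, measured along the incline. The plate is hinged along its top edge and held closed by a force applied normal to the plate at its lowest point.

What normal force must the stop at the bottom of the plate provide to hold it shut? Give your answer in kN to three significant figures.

γ = ρg = 1358 × 9.81 / 1000 = 13.32198 kN/m³.
The plate makes 33.7° with the vertical, i.e. θ = 90° − 33.7° = 56.3° to the horizontal. Measuring y along the incline from the free-surface line, vertical depth h = y·sinθ with sinθ = 0.831954.
The centroid lies 2.74/2 = 1.37 m below the top edge, so y_c = 1.39 + 1.37 = 2.76 m and h_c = 2.76 × 0.831954 = 2.29619 m.
A = 2.5 × 2.74 = 6.85 m².
Resultant F = γ·h_c·A = 13.32198 × 2.29619 × 6.85 = 209.54 kN.
I_c = b·h³/12 = 2.5 × 2.74³/12 = 4.28559 m⁴.
Centre of pressure: y_p = y_c + I_c/(y_c·A) = 2.76 + 4.28559/(2.76 × 6.85) = 2.76 + 0.226679 = 2.98668 m along the plane.
The resultant acts 1.37 + 0.226679 = 1.59668 m (along the plate) below the hinge at the top edge, so the moment about the hinge is M = F × 1.59668 = 209.54 × 1.59668 = 334.568 kN·m.
A normal force at the bottom, 2.74 m from the hinge, must supply this moment: P = 334.568/2.74 = 122.105 kN.

P ≈ 122 kN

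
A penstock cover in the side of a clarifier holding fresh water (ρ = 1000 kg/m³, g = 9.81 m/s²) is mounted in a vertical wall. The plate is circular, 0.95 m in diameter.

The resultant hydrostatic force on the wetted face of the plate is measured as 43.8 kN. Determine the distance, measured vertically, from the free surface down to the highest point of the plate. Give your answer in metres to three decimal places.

γ = ρg = 1000 × 9.81 = 9810 N/m³ = 9.81 kN/m³.
A = π(0.475)² = 0.708822 m².
From F = γ·h_c·A, the centroid depth is h_c = 43.8/(9.81 × 0.708822) = 6.29895 m.
The centroid is at the centre, 0.475 m below the top of the plate, so the highest point sits at h_top = 6.29895 − 0.475 = 5.82395 m below the surface.

d_top ≈ 5.824 m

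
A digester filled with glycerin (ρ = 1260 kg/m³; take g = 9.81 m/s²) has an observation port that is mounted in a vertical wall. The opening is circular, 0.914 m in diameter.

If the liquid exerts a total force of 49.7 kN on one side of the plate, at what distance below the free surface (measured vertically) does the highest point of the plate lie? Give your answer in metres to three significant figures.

d_top ≈ 5.67 m

γ = ρg = 1260 × 9.81 / 1000 = 12.3606 kN/m³.
A = π(0.457)² = 0.656118 m².
From F = γ·h_c·A, the centroid depth is h_c = 49.7/(12.3606 × 0.656118) = 6.12823 m.
The centroid is at the centre, 0.457 m below the top of the plate, so the highest point sits at h_top = 6.12823 − 0.457 = 5.67123 m below the surface.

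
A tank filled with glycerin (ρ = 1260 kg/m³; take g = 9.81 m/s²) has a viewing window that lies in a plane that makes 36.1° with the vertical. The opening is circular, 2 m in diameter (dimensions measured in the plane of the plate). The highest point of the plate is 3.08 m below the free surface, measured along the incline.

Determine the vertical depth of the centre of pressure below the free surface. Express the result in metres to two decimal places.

h_p = 3.35 m

γ = ρg = 1260 × 9.81 / 1000 = 12.3606 kN/m³.
The plate makes 36.1° with the vertical, i.e. θ = 90° − 36.1° = 53.9° to the horizontal. Measuring y along the incline from the free-surface line, vertical depth h = y·sinθ with sinθ = 0.807990.
The centroid is at the centre, 1 m below the top of the plate, so y_c = 3.08 + 1 = 4.08 m and h_c = 4.08 × 0.807990 = 3.2966 m.
A = π(1)² = 3.14159 m².
Resultant F = γ·h_c·A = 12.3606 × 3.2966 × 3.14159 = 128.013 kN.
I_c = πr⁴/4 = π × 1⁴/4 = 0.785398 m⁴.
Centre of pressure: y_p = y_c + I_c/(y_c·A) = 4.08 + 0.785398/(4.08 × 3.14159) = 4.08 + 0.0612745 = 4.14127 m along the plane.
Vertically, h_p = y_p·sinθ = 4.14127 × 0.807990 = 3.3461 m.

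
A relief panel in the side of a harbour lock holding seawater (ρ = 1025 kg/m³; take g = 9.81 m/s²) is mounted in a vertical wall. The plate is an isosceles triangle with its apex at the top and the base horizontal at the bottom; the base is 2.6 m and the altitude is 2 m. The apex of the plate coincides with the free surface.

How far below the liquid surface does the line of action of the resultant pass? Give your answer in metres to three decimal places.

h_p = 1.500 m

γ = ρg = 1025 × 9.81 / 1000 = 10.05525 kN/m³.
With the apex up, the centroid sits 2h/3 = 2 × 2/3 = 1.33333 m below the apex, so the centroid depth is h_c = 1.33333 m.
A = ½ × 2.6 × 2 = 2.6 m².
Resultant F = γ·h_c·A = 10.05525 × 1.33333 × 2.6 = 34.8581 kN.
I_c = b·h³/36 = 2.6 × 2³/36 = 0.577778 m⁴.
Centre of pressure: y_p = y_c + I_c/(y_c·A) = 1.33333 + 0.577778/(1.33333 × 2.6) = 1.33333 + 0.166667 = 1.5 m along the plane.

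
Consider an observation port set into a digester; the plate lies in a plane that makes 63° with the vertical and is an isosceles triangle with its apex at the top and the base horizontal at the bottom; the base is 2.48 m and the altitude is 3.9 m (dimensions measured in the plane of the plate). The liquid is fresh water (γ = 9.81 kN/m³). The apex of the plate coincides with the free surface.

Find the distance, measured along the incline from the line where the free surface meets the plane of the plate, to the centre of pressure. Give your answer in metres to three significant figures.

γ = 9.81 kN/m³.
The plate makes 63° with the vertical, i.e. θ = 90° − 63° = 27° to the horizontal. Measuring y along the incline from the free-surface line, vertical depth h = y·sinθ with sinθ = 0.453990.
With the apex up, the centroid sits 2h/3 = 2 × 3.9/3 = 2.6 m below the apex, so y_c = 2.6 m and h_c = 2.6 × 0.453990 = 1.18037 m.
A = ½ × 2.48 × 3.9 = 4.836 m².
Resultant F = γ·h_c·A = 9.81 × 1.18037 × 4.836 = 55.9981 kN.
I_c = b·h³/36 = 2.48 × 3.9³/36 = 4.08642 m⁴.
Centre of pressure: y_p = y_c + I_c/(y_c·A) = 2.6 + 4.08642/(2.6 × 4.836) = 2.6 + 0.325 = 2.925 m along the plane.

y_p = 2.93 m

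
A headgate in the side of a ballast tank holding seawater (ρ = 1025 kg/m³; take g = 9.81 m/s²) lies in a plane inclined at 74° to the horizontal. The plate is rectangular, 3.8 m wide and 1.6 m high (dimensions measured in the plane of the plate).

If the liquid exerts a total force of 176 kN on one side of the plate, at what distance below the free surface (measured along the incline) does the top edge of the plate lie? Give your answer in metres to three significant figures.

γ = ρg = 1025 × 9.81 / 1000 = 10.05525 kN/m³.
A = 3.8 × 1.6 = 6.08 m².
From F = γ·h_c·A, the centroid depth is h_c = 176/(10.05525 × 6.08) = 2.87883 m.
Let θ = 74° be the plate's angle to the horizontal; measure y along the incline from where the plane meets the free surface. Vertical depth h = y·sinθ with sinθ = 0.961262.
Along the incline, y_c = h_c/sinθ = 2.87883/0.961262 = 2.99484 m.
The centroid lies 1.6/2 = 0.8 m below the top edge, so the top edge sits at y_top = 2.99484 − 0.8 = 2.19484 m along the incline.

y_top ≈ 2.19 m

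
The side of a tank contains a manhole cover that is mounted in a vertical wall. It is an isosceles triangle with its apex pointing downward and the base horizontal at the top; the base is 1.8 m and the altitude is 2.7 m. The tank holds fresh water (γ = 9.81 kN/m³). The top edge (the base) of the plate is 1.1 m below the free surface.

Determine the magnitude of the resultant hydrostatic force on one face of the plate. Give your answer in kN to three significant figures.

F ≈ 47.7 kN

γ = 9.81 kN/m³.
With the apex down, the centroid sits h/3 = 2.7/3 = 0.9 m below the base (the top edge), so the centroid depth is h_c = 1.1 + 0.9 = 2 m.
A = ½ × 1.8 × 2.7 = 2.43 m².
Resultant F = γ·h_c·A = 9.81 × 2 × 2.43 = 47.6766 kN.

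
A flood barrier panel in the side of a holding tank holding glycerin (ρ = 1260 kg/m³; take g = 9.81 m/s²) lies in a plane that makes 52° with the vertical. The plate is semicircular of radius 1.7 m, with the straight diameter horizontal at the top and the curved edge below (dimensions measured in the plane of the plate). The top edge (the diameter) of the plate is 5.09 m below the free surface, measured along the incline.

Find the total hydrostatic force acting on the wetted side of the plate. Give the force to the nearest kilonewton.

γ = ρg = 1260 × 9.81 / 1000 = 12.3606 kN/m³.
The plate makes 52° with the vertical, i.e. θ = 90° − 52° = 38° to the horizontal. Measuring y along the incline from the free-surface line, vertical depth h = y·sinθ with sinθ = 0.615661.
The centroid of a semicircle lies 4r/(3π) = 0.721502 m from the diameter, here below the top edge, so y_c = 5.09 + 0.721502 = 5.8115 m and h_c = 5.8115 × 0.615661 = 3.57791 m.
A = πr²/2 = π × 1.7²/2 = 4.5396 m².
Resultant F = γ·h_c·A = 12.3606 × 3.57791 × 4.5396 = 200.764 kN.

F ≈ 201 kN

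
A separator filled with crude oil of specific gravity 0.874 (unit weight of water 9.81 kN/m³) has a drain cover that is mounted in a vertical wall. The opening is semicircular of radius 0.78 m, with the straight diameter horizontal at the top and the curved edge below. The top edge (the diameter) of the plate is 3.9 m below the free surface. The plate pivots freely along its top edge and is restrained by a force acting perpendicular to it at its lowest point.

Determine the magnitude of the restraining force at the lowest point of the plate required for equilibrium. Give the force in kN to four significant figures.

γ = 0.874 × 9.81 = 8.57394 kN/m³.
The centroid of a semicircle lies 4r/(3π) = 0.331042 m from the diameter, here below the top edge, so the centroid depth is h_c = 3.9 + 0.331042 = 4.23104 m.
A = πr²/2 = π × 0.78²/2 = 0.955672 m².
Resultant F = γ·h_c·A = 8.57394 × 4.23104 × 0.955672 = 34.6686 kN.
I_c = (π/8 − 8/(9π))·r⁴ = 0.109757 × 0.78⁴ = 0.0406266 m⁴.
Centre of pressure: y_p = y_c + I_c/(y_c·A) = 4.23104 + 0.0406266/(4.23104 × 0.955672) = 4.23104 + 0.0100474 = 4.24109 m along the plane.
The resultant acts 0.331042 + 0.0100474 = 0.341089 m (along the plate) below the hinge at the top edge, so the moment about the hinge is M = F × 0.341089 = 34.6686 × 0.341089 = 11.8251 kN·m.
A normal force at the bottom, 0.78 m from the hinge, must supply this moment: P = 11.8251/0.78 = 15.1604 kN.

P ≈ 15.16 kN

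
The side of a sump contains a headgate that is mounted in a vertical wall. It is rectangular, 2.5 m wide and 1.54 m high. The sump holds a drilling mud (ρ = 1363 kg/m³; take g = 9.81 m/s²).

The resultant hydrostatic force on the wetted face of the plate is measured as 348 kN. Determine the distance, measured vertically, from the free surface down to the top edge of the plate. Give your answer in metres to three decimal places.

γ = ρg = 1363 × 9.81 / 1000 = 13.37103 kN/m³.
A = 2.5 × 1.54 = 3.85 m².
From F = γ·h_c·A, the centroid depth is h_c = 348/(13.37103 × 3.85) = 6.76011 m.
The centroid lies 1.54/2 = 0.77 m below the top edge, so the top edge sits at h_top = 6.76011 − 0.77 = 5.99011 m below the surface.

d_top ≈ 5.990 m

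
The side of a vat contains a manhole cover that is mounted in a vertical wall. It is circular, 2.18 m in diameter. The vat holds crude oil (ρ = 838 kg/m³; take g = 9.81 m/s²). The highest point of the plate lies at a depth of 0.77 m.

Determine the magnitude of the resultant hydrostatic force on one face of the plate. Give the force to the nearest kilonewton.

F ≈ 57 kN

γ = ρg = 838 × 9.81 / 1000 = 8.22078 kN/m³.
The centroid is at the centre, 1.09 m below the top of the plate, so the centroid depth is h_c = 0.77 + 1.09 = 1.86 m.
A = π(1.09)² = 3.73253 m².
Resultant F = γ·h_c·A = 8.22078 × 1.86 × 3.73253 = 57.0728 kN.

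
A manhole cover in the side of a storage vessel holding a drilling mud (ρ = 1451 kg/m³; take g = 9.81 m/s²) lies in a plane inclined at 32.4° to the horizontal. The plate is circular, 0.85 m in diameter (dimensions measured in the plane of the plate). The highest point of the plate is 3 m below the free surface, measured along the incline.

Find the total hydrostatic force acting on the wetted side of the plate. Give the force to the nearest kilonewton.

γ = ρg = 1451 × 9.81 / 1000 = 14.23431 kN/m³.
Let θ = 32.4° be the plate's angle to the horizontal; measure y along the incline from where the plane meets the free surface. Vertical depth h = y·sinθ with sinθ = 0.535827.
The centroid is at the centre, 0.425 m below the top of the plate, so y_c = 3 + 0.425 = 3.425 m and h_c = 3.425 × 0.535827 = 1.83521 m.
A = π(0.425)² = 0.56745 m².
Resultant F = γ·h_c·A = 14.23431 × 1.83521 × 0.56745 = 14.8235 kN.

F ≈ 15 kN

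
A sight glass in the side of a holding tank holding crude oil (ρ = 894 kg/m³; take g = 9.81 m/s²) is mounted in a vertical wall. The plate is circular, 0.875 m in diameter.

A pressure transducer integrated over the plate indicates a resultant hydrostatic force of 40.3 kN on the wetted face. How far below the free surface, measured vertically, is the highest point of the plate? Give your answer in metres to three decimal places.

d_top ≈ 7.204 m

γ = ρg = 894 × 9.81 / 1000 = 8.77014 kN/m³.
A = π(0.4375)² = 0.60132 m².
From F = γ·h_c·A, the centroid depth is h_c = 40.3/(8.77014 × 0.60132) = 7.64175 m.
The centroid is at the centre, 0.4375 m below the top of the plate, so the highest point sits at h_top = 7.64175 − 0.4375 = 7.20425 m below the surface.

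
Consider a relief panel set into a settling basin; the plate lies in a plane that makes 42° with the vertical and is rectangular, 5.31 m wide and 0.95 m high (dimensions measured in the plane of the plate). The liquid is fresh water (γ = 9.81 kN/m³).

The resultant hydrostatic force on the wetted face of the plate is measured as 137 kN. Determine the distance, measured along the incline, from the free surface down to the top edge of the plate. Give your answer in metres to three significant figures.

γ = 9.81 kN/m³.
A = 5.31 × 0.95 = 5.0445 m².
From F = γ·h_c·A, the centroid depth is h_c = 137/(9.81 × 5.0445) = 2.76843 m.
The plate makes 42° with the vertical, i.e. θ = 90° − 42° = 48° to the horizontal. Measuring y along the incline from the free-surface line, vertical depth h = y·sinθ with sinθ = 0.743145.
Along the incline, y_c = h_c/sinθ = 2.76843/0.743145 = 3.72529 m.
The centroid lies 0.95/2 = 0.475 m below the top edge, so the top edge sits at y_top = 3.72529 − 0.475 = 3.25029 m along the incline.

y_top ≈ 3.25 m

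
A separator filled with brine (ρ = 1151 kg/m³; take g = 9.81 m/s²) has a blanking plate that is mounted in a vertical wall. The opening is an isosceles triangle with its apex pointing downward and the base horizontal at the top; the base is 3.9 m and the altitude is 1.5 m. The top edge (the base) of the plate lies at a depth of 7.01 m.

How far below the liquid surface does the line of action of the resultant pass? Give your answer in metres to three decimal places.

γ = ρg = 1151 × 9.81 / 1000 = 11.29131 kN/m³.
With the apex down, the centroid sits h/3 = 1.5/3 = 0.5 m below the base (the top edge), so the centroid depth is h_c = 7.01 + 0.5 = 7.51 m.
A = ½ × 3.9 × 1.5 = 2.925 m².
Resultant F = γ·h_c·A = 11.29131 × 7.51 × 2.925 = 248.033 kN.
I_c = b·h³/36 = 3.9 × 1.5³/36 = 0.365625 m⁴.
Centre of pressure: y_p = y_c + I_c/(y_c·A) = 7.51 + 0.365625/(7.51 × 2.925) = 7.51 + 0.0166445 = 7.52664 m along the plane.

h_p = 7.527 m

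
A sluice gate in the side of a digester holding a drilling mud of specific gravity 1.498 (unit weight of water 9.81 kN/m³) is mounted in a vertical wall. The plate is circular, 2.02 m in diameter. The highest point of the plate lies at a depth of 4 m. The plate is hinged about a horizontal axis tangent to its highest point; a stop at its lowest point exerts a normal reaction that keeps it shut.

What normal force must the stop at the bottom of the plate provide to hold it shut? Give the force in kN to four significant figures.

P ≈ 123.9 kN

γ = 1.498 × 9.81 = 14.69538 kN/m³.
The centroid is at the centre, 1.01 m below the top of the plate, so the centroid depth is h_c = 4 + 1.01 = 5.01 m.
A = π(1.01)² = 3.20474 m².
Resultant F = γ·h_c·A = 14.69538 × 5.01 × 3.20474 = 235.945 kN.
I_c = πr⁴/4 = π × 1.01⁴/4 = 0.817288 m⁴.
Centre of pressure: y_p = y_c + I_c/(y_c·A) = 5.01 + 0.817288/(5.01 × 3.20474) = 5.01 + 0.0509031 = 5.0609 m along the plane.
The resultant acts 1.01 + 0.0509031 = 1.0609 m (along the plate) below the hinge at the top edge, so the moment about the hinge is M = F × 1.0609 = 235.945 × 1.0609 = 250.314 kN·m.
A normal force at the bottom, 2.02 m from the hinge, must supply this moment: P = 250.314/2.02 = 123.918 kN.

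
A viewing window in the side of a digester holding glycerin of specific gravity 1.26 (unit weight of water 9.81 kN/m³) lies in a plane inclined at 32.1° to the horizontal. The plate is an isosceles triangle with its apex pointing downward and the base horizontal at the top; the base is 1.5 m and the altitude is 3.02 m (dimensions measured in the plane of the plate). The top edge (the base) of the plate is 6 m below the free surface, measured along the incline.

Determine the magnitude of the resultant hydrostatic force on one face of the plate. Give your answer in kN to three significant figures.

γ = 1.26 × 9.81 = 12.3606 kN/m³.
Let θ = 32.1° be the plate's angle to the horizontal; measure y along the incline from where the plane meets the free surface. Vertical depth h = y·sinθ with sinθ = 0.531399.
With the apex down, the centroid sits h/3 = 3.02/3 = 1.00667 m below the base (the top edge), so y_c = 6 + 1.00667 = 7.00667 m and h_c = 7.00667 × 0.531399 = 3.72334 m.
A = ½ × 1.5 × 3.02 = 2.265 m².
Resultant F = γ·h_c·A = 12.3606 × 3.72334 × 2.265 = 104.241 kN.

F ≈ 104 kN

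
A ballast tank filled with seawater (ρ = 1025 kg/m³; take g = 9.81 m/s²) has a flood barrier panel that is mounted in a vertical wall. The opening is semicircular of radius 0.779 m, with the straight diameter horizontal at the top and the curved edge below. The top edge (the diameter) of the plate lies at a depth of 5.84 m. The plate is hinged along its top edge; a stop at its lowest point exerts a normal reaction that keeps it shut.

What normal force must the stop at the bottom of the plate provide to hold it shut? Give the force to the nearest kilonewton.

P ≈ 26 kN

γ = ρg = 1025 × 9.81 / 1000 = 10.05525 kN/m³.
The centroid of a semicircle lies 4r/(3π) = 0.330618 m from the diameter, here below the top edge, so the centroid depth is h_c = 5.84 + 0.330618 = 6.17062 m.
A = πr²/2 = π × 0.779²/2 = 0.953224 m².
Resultant F = γ·h_c·A = 10.05525 × 6.17062 × 0.953224 = 59.1448 kN.
I_c = (π/8 − 8/(9π))·r⁴ = 0.109757 × 0.779⁴ = 0.0404187 m⁴.
Centre of pressure: y_p = y_c + I_c/(y_c·A) = 6.17062 + 0.0404187/(6.17062 × 0.953224) = 6.17062 + 0.00687161 = 6.17749 m along the plane.
The resultant acts 0.330618 + 0.00687161 = 0.33749 m (along the plate) below the hinge at the top edge, so the moment about the hinge is M = F × 0.33749 = 59.1448 × 0.33749 = 19.9608 kN·m.
A normal force at the bottom, 0.779 m from the hinge, must supply this moment: P = 19.9608/0.779 = 25.6236 kN.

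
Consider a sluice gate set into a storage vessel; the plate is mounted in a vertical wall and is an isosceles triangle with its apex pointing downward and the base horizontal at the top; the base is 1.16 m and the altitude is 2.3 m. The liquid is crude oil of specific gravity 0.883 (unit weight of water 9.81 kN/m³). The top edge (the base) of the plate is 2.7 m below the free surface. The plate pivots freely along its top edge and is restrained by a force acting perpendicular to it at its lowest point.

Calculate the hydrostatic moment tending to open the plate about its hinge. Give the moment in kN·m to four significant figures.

γ = 0.883 × 9.81 = 8.66223 kN/m³.
With the apex down, the centroid sits h/3 = 2.3/3 = 0.766667 m below the base (the top edge), so the centroid depth is h_c = 2.7 + 0.766667 = 3.46667 m.
A = ½ × 1.16 × 2.3 = 1.334 m².
Resultant F = γ·h_c·A = 8.66223 × 3.46667 × 1.334 = 40.0588 kN.
I_c = b·h³/36 = 1.16 × 2.3³/36 = 0.392048 m⁴.
Centre of pressure: y_p = y_c + I_c/(y_c·A) = 3.46667 + 0.392048/(3.46667 × 1.334) = 3.46667 + 0.0847756 = 3.55145 m along the plane.
The resultant acts 0.766667 + 0.0847756 = 0.851443 m (along the plate) below the hinge at the top edge, so the moment about the hinge is M = F × 0.851443 = 40.0588 × 0.851443 = 34.1078 kN·m.

M ≈ 34.11 kN·m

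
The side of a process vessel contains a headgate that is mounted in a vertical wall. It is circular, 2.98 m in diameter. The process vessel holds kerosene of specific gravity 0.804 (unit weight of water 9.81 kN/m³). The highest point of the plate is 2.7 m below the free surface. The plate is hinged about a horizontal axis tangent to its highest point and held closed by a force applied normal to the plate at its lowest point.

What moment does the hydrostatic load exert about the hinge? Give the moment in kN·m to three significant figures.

γ = 0.804 × 9.81 = 7.88724 kN/m³.
The centroid is at the centre, 1.49 m below the top of the plate, so the centroid depth is h_c = 2.7 + 1.49 = 4.19 m.
A = π(1.49)² = 6.97465 m².
Resultant F = γ·h_c·A = 7.88724 × 4.19 × 6.97465 = 230.495 kN.
I_c = πr⁴/4 = π × 1.49⁴/4 = 3.87111 m⁴.
Centre of pressure: y_p = y_c + I_c/(y_c·A) = 4.19 + 3.87111/(4.19 × 6.97465) = 4.19 + 0.132464 = 4.32246 m along the plane.
The resultant acts 1.49 + 0.132464 = 1.62246 m (along the plate) below the hinge at the top edge, so the moment about the hinge is M = F × 1.62246 = 230.495 × 1.62246 = 373.969 kN·m.

M ≈ 374 kN·m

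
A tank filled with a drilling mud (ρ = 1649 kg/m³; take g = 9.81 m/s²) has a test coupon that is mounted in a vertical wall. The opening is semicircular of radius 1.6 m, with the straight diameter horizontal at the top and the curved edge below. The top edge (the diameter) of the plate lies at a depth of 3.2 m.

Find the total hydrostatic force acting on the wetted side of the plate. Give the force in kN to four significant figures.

F ≈ 252.3 kN

γ = ρg = 1649 × 9.81 / 1000 = 16.17669 kN/m³.
The centroid of a semicircle lies 4r/(3π) = 0.679061 m from the diameter, here below the top edge, so the centroid depth is h_c = 3.2 + 0.679061 = 3.87906 m.
A = πr²/2 = π × 1.6²/2 = 4.02124 m².
Resultant F = γ·h_c·A = 16.17669 × 3.87906 × 4.02124 = 252.334 kN.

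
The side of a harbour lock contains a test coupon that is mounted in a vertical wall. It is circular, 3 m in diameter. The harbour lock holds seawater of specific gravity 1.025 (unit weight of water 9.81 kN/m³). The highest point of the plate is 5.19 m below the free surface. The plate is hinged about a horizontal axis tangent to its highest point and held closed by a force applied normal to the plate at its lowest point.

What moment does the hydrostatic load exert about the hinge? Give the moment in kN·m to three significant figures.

M ≈ 753 kN·m

γ = 1.025 × 9.81 = 10.05525 kN/m³.
The centroid is at the centre, 1.5 m below the top of the plate, so the centroid depth is h_c = 5.19 + 1.5 = 6.69 m.
A = π(1.5)² = 7.06858 m².
Resultant F = γ·h_c·A = 10.05525 × 6.69 × 7.06858 = 475.501 kN.
I_c = πr⁴/4 = π × 1.5⁴/4 = 3.97608 m⁴.
Centre of pressure: y_p = y_c + I_c/(y_c·A) = 6.69 + 3.97608/(6.69 × 7.06858) = 6.69 + 0.0840808 = 6.77408 m along the plane.
The resultant acts 1.5 + 0.0840808 = 1.58408 m (along the plate) below the hinge at the top edge, so the moment about the hinge is M = F × 1.58408 = 475.501 × 1.58408 = 753.232 kN·m.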